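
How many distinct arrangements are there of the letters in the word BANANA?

60

BANANA has 6 letters with A appearing 3 times and N appearing twice.
The number of distinct arrangements is 6!/(3!·2!) = 720/12 = 60.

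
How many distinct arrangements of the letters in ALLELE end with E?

With the last slot taken by E, it remains to arrange the other 5 letters (ALLLE).
Those 5 letters have L appearing 3 times, giving (5)!/(3!) = 20.

20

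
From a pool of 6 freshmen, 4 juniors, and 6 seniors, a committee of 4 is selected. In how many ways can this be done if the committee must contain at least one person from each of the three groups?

936

With no constraint there are C(16,4) = 1820 possible selections.
Subtract selections that omit an entire group: no freshmen → C(10,4) = 210; no juniors → C(12,4) = 495; no seniors → C(10,4) = 210.
Add back selections omitting two groups (i.e. drawn from a single group): C(6,4) + C(4,4) + C(6,4) = 31.
By inclusion–exclusion: 1820 − 915 + 31 = 936.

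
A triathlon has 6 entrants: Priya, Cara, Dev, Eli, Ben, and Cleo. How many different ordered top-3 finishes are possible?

120

This is an ordered selection of 3 from 6: P(6,3).
That gives 6 × 5 × 4 = 120.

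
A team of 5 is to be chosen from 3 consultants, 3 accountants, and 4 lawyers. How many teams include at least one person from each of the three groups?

204

Total 5-person selections from all 10: C(10,5) = 252.
Selections missing a whole group: no consultants → C(7,5) = 21; no accountants → C(7,5) = 21; no lawyers → C(6,5) = 6.
Add back selections omitting two groups (i.e. drawn from a single group): C(3,5) + C(3,5) + C(4,5) = 0.
By inclusion–exclusion: 252 − 48 + 0 = 204.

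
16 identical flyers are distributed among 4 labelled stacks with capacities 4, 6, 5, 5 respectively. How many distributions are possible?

Without the upper bounds there are C(19,3) = 969 ways to split 16 among 4 stacks.
Subtract solutions that violate a single cap (substitute x_i' = x_i − (cap_i+1)): x_1 ≥ 5 gives C(14,3) = 364; x_2 ≥ 7 gives C(12,3) = 220; x_3 ≥ 6 gives C(13,3) = 286; x_4 ≥ 6 gives C(13,3) = 286. Together 1156.
Add back pairs where two caps are both exceeded: 35 + 56 + 56 + 20 + 20 + 35 = 222.
By inclusion–exclusion the count is 969 − 1156 + 222 = 35.

35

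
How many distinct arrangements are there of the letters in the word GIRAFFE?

2520

GIRAFFE has 7 letters with F appearing twice.
So there are 7! / (2!) = 2520 distinguishable arrangements.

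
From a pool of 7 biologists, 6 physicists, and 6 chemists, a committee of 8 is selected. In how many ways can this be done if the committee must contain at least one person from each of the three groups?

With no constraint there are C(19,8) = 75582 possible selections.
Selections missing a whole group: no biologists → C(12,8) = 495; no physicists → C(13,8) = 1287; no chemists → C(13,8) = 1287.
Add back selections omitting two groups (i.e. drawn from a single group): C(7,8) + C(6,8) + C(6,8) = 0.
By inclusion–exclusion: 75582 − 3069 + 0 = 72513.

72513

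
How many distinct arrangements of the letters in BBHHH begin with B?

4

With the first slot taken by B, it remains to arrange the other 4 letters (BHHH).
Those 4 letters have H appearing 3 times, giving (4)!/(3!) = 4.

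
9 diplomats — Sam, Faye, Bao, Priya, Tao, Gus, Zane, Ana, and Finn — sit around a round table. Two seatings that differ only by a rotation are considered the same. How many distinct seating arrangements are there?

40320

Fix one person's seat to break rotational symmetry; the remaining 8 people can be arranged in (8)! = 40320 ways.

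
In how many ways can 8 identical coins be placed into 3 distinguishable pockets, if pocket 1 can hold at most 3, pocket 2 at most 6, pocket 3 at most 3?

Ignoring the caps, the number of non-negative solutions to x_1+…+x_3 = 8 is C(10,2) = 45.
Subtract solutions that violate a single cap (substitute x_i' = x_i − (cap_i+1)): x_1 ≥ 4 gives C(6,2) = 15; x_2 ≥ 7 gives C(3,2) = 3; x_3 ≥ 4 gives C(6,2) = 15. Together 33.
Add back pairs where two caps are both exceeded: 0 + 1 + 0 = 1.
By inclusion–exclusion the count is 45 − 33 + 1 = 13.

13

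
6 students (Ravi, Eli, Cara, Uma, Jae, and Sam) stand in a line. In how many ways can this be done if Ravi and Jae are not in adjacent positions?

480

Of the 6! = 720 arrangements, those with Ravi and Jae adjacent number 2 × 5! = 240 (treat the pair as a block with 2 internal orders).
Complementary counting: 720 − 240 = 480.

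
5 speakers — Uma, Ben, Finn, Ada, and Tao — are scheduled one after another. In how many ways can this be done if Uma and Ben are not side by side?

72

Of the 5! = 120 arrangements, those with Uma and Ben adjacent number 2 × 4! = 48 (treat the pair as a block with 2 internal orders).
Complementary counting: 120 − 48 = 72.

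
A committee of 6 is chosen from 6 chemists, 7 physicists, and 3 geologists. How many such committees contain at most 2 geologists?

Split by how many geologists are chosen (0 through 2).
Sum: C(3,0)·C(13,6) + C(3,1)·C(13,5) + C(3,2)·C(13,4) = 1716 + 3861 + 2145 = 7722.

7722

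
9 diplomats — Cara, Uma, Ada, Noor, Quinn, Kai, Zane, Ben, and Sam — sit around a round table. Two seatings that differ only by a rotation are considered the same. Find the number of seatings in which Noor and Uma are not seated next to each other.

30240

Without the restriction there are (8)! = 40320 seatings.
Those with Noor next to Uma: fuse the pair into one unit and seat 8 units around a circle — 2·(7)! = 10080.
Subtracting, 40320 − 10080 = 30240.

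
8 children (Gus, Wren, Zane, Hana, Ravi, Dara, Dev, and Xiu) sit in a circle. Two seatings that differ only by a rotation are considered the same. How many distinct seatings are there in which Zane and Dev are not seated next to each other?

Without the restriction there are (7)! = 5040 seatings.
Seatings with Zane beside Dev: treat them as a block with 2 internal orders, giving 2 × (6)! = 1440.
Subtracting, 5040 − 1440 = 3600.

3600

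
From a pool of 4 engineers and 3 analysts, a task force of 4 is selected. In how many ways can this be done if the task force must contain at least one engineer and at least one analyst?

34

With no constraint there are C(7,4) = 35 possible selections.
Selections missing a whole group: no engineers → C(3,4) = 0; no analysts → C(4,4) = 1.
Both groups omitted at once is impossible, so 35 − 1 = 34.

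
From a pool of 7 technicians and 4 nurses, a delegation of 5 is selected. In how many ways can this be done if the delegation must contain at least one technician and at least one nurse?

With no constraint there are C(11,5) = 462 possible selections.
Selections missing a whole group: no technicians → C(4,5) = 0; no nurses → C(7,5) = 21.
Both groups omitted at once is impossible, so 462 − 21 = 441.

441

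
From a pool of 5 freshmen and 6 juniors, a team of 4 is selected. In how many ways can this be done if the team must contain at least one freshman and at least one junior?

310

Unrestricted: C(11,4) = 330 ways to pick any 4 of the 11.
Selections missing a whole group: no freshmen → C(6,4) = 15; no juniors → C(5,4) = 5.
Both groups omitted at once is impossible, so 330 − 20 = 310.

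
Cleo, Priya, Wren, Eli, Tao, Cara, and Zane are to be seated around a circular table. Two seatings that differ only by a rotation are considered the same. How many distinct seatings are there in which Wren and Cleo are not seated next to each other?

480

All circular seatings of 7 people number (6)! = 720.
Seatings with Wren beside Cleo: treat them as a block with 2 internal orders, giving 2 × (5)! = 240.
Subtracting, 720 − 240 = 480.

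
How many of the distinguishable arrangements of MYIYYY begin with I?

Fix I in the first position and arrange the remaining 5 letters.
Those 5 letters have Y appearing 4 times, giving (5)!/(4!) = 5.

5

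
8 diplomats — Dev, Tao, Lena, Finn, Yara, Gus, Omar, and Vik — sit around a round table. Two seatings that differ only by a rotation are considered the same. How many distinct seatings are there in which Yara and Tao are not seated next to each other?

All circular seatings of 8 people number (7)! = 5040.
Seatings with Yara beside Tao: treat them as a block with 2 internal orders, giving 2 × (6)! = 1440.
Subtracting, 5040 − 1440 = 3600.

3600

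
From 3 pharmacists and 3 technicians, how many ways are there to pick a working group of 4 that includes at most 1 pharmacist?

Split by how many pharmacists are chosen (0 through 1).
Sum: C(3,0)·C(3,4) + C(3,1)·C(3,3) = 0 + 3 = 3.

3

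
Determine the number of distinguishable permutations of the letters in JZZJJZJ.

Letter multiplicities in JZZJJZJ: J×4, Z×3.
So there are 7! / (4!·3!) = 35 distinguishable arrangements.

35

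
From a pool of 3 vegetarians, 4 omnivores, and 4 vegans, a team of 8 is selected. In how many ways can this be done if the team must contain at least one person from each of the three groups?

164

Unrestricted: C(11,8) = 165 ways to pick any 8 of the 11.
Subtract selections that omit an entire group: no vegetarians → C(8,8) = 1; no omnivores → C(7,8) = 0; no vegans → C(7,8) = 0.
Add back selections omitting two groups (i.e. drawn from a single group): C(3,8) + C(4,8) + C(4,8) = 0.
By inclusion–exclusion: 165 − 1 + 0 = 164.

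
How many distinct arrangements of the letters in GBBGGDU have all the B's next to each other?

Treat the 2 copies of B as a single block. The multiset to arrange is then {BB, D, G, G, G, U}, 6 items in all.
That gives (6)!/(3!) = 120 arrangements.

120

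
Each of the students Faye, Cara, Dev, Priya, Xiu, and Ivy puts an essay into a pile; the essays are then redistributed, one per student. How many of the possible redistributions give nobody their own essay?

Let Aᵢ be the assignments in which student i gets their own essay. We want the size of the complement of A₁∪…∪A_6.
By inclusion–exclusion this is Σ_{j=0}^{6} (−1)^j C(6,j)·(6−j)!.
Computing: 720 − 720 + 360 − 120 + 30 − 6 + 1 = 265.

265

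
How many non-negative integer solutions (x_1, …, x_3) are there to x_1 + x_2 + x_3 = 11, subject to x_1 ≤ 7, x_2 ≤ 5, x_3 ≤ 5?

Without the upper bounds there are C(13,2) = 78 ways to split 11 among 3 variables.
Subtract solutions that violate a single cap (substitute x_i' = x_i − (cap_i+1)): x_1 ≥ 8 gives C(5,2) = 10; x_2 ≥ 6 gives C(7,2) = 21; x_3 ≥ 6 gives C(7,2) = 21. Together 52.
No two caps can be exceeded simultaneously, so the pair terms are all 0.
By inclusion–exclusion the count is 78 − 52 + 0 = 26.

26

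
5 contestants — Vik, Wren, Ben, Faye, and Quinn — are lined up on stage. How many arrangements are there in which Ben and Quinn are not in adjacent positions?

There are 5! = 120 arrangements in all. If Ben and Quinn are adjacent, merging them into one block gives 2·(4)! = 48 arrangements.
So 120 − 48 = 72 arrangements keep them apart.

72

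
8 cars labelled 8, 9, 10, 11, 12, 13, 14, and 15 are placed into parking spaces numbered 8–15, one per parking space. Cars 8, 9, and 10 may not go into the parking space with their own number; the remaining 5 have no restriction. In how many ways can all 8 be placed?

Let Aᵢ (for i ∈ {8, 9, 10}) be the placements that put car i in its forbidden parking space. Any j of these fix j positions, leaving (8−j)! ways to fill the rest, and there are C(3,j) ways to pick which j.
By inclusion–exclusion, the number of valid placements is Σ_{j=0}^{3} (−1)^j C(3,j)·(8−j)!.
Computing: 40320 − 15120 + 2160 − 120 = 27240.

27240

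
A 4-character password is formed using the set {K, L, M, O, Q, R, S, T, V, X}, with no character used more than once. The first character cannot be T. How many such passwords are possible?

The first character has 10−1 = 9 choices (anything except T).
The remaining 3 characters are filled from the other 9 symbols without repetition: 9 × 8 × 7 = 504.
Total: 9 × 504 = 4536.

4536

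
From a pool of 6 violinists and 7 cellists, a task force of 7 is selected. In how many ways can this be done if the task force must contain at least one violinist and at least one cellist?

1715

Unrestricted: C(13,7) = 1716 ways to pick any 7 of the 13.
Selections missing a whole group: no violinists → C(7,7) = 1; no cellists → C(6,7) = 0.
Both groups omitted at once is impossible, so 1716 − 1 = 1715.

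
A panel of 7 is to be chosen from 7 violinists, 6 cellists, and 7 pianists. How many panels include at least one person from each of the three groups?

70658

Unrestricted: C(20,7) = 77520 ways to pick any 7 of the 20.
Subtract selections that omit an entire group: no violinists → C(13,7) = 1716; no cellists → C(14,7) = 3432; no pianists → C(13,7) = 1716.
Add back selections omitting two groups (i.e. drawn from a single group): C(7,7) + C(6,7) + C(7,7) = 2.
By inclusion–exclusion: 77520 − 6864 + 2 = 70658.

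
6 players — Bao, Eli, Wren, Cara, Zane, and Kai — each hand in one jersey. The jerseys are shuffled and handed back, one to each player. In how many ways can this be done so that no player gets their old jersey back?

Let Aᵢ be the assignments in which player i gets their old jersey. We want the size of the complement of A₁∪…∪A_6.
By inclusion–exclusion this is Σ_{j=0}^{6} (−1)^j C(6,j)·(6−j)!.
Computing: 720 − 720 + 360 − 120 + 30 − 6 + 1 = 265.

265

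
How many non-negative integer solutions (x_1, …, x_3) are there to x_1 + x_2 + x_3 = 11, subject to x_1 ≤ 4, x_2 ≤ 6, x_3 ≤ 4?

10

By stars and bars, unrestricted non-negative solutions to x_1+…+x_3 = 11 number C(11+2,2) = 78.
Subtract solutions that violate a single cap (substitute x_i' = x_i − (cap_i+1)): x_1 ≥ 5 gives C(8,2) = 28; x_2 ≥ 7 gives C(6,2) = 15; x_3 ≥ 5 gives C(8,2) = 28. Together 71.
Add back pairs where two caps are both exceeded: 0 + 3 + 0 = 3.
By inclusion–exclusion the count is 78 − 71 + 3 = 10.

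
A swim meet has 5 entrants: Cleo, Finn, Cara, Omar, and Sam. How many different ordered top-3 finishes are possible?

60

There are 5 choices for 1st place, 4 for 2nd, and 3 for 3rd.
That gives 5 × 4 × 3 = 60.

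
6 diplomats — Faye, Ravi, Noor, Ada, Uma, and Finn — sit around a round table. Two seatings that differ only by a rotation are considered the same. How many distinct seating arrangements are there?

120

Seat Faye anywhere (absorbing the rotational symmetry), then permute the other 5: (5)! = 120.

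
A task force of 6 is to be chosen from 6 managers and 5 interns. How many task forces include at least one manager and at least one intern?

Total 6-person selections from all 11: C(11,6) = 462.
Selections missing a whole group: no managers → C(5,6) = 0; no interns → C(6,6) = 1.
Both groups omitted at once is impossible, so 462 − 1 = 461.

461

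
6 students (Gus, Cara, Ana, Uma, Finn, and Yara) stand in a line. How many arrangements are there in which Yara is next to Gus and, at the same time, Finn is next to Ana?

Treat {Yara,Gus} as one block (2 orders) and {Finn,Ana} as another (2 orders).
That leaves 4 units to arrange: 2 × 2 × 4! = 4 × 24 = 96.

96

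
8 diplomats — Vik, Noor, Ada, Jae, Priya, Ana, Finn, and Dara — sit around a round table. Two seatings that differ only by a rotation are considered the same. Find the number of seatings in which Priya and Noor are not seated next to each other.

3600

Without the restriction there are (7)! = 5040 seatings.
Those with Priya next to Noor: fuse the pair into one unit and seat 7 units around a circle — 2·(6)! = 1440.
Subtracting, 5040 − 1440 = 3600.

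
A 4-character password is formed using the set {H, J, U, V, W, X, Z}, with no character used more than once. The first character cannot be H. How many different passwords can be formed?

720

The first character has 7−1 = 6 choices (anything except H).
The remaining 3 characters are filled from the other 6 symbols without repetition: 6 × 5 × 4 = 120.
Total: 6 × 120 = 720.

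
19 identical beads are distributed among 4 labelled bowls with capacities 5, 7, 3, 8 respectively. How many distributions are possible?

Ignoring the caps, the number of non-negative solutions to x_1+…+x_4 = 19 is C(22,3) = 1540.
Subtract solutions that violate a single cap (substitute x_i' = x_i − (cap_i+1)): x_1 ≥ 6 gives C(16,3) = 560; x_2 ≥ 8 gives C(14,3) = 364; x_3 ≥ 4 gives C(18,3) = 816; x_4 ≥ 9 gives C(13,3) = 286. Together 2026.
Add back pairs where two caps are both exceeded: 56 + 220 + 35 + 120 + 10 + 84 = 525.
Subtract triples: 4 + 0 + 1 + 0 = 5.
By inclusion–exclusion the count is 1540 − 2026 + 525 − 5 = 34.

34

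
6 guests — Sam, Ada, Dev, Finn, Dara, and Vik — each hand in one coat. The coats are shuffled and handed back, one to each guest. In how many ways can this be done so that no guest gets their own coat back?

Let Aᵢ be the assignments in which guest i gets their own coat. We want the size of the complement of A₁∪…∪A_6.
By inclusion–exclusion this is Σ_{j=0}^{6} (−1)^j C(6,j)·(6−j)!.
Computing: 720 − 720 + 360 − 120 + 30 − 6 + 1 = 265.

265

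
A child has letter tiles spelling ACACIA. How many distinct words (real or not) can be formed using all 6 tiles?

ACACIA has 6 letters with A appearing 3 times and C appearing twice.
So there are 6! / (3!·2!) = 60 distinguishable arrangements.

60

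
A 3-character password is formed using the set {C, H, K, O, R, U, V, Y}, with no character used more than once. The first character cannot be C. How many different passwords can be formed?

294

The first character has 8−1 = 7 choices (anything except C).
The remaining 2 characters are filled from the other 7 symbols without repetition: 7 × 6 = 42.
Total: 7 × 42 = 294.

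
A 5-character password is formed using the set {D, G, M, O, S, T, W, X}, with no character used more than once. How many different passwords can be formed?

6720

This is a permutation of 5 out of 8: P(8,5) = 8!/3!.
That product is 8 × 7 × 6 × 5 × 4 = 6720.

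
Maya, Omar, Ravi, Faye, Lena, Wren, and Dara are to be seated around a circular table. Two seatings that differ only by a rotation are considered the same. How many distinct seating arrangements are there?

720

Around a circle, 7 distinct people have 7!/7 = (6)! = 720 rotationally distinct seatings.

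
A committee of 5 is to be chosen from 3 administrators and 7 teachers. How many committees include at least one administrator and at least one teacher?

Total 5-person selections from all 10: C(10,5) = 252.
Selections missing a whole group: no administrators → C(7,5) = 21; no teachers → C(3,5) = 0.
Both groups omitted at once is impossible, so 252 − 21 = 231.

231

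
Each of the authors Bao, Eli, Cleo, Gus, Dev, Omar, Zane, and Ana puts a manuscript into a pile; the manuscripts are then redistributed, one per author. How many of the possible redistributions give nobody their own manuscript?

14833

Count assignments avoiding every fixed point. For any j of the 8 authors fixed to their own manuscript, the other 8−j can be arranged in (8−j)! ways.
By inclusion–exclusion this is Σ_{j=0}^{8} (−1)^j C(8,j)·(8−j)!.
Computing: 40320 − 40320 + 20160 − 6720 + 1680 − 336 + 56 − 8 + 1 = 14833.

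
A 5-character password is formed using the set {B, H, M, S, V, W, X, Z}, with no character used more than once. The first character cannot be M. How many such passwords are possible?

5880

The first character has 8−1 = 7 choices (anything except M).
The remaining 4 characters are filled from the other 7 symbols without repetition: 7 × 6 × 5 × 4 = 840.
Total: 7 × 840 = 5880.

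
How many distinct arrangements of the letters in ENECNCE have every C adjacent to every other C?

Treat the 2 copies of C as a single block. The multiset to arrange is then {CC, E, E, E, N, N}, 6 items in all.
That gives (6)!/(3!·2!) = 60 arrangements.

60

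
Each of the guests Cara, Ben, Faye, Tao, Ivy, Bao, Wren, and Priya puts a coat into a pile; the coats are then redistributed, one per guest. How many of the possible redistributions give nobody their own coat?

This is the derangement count D_8: permutations of 8 items with no fixed point.
By inclusion–exclusion this is Σ_{j=0}^{8} (−1)^j C(8,j)·(8−j)!.
Computing: 40320 − 40320 + 20160 − 6720 + 1680 − 336 + 56 − 8 + 1 = 14833.

14833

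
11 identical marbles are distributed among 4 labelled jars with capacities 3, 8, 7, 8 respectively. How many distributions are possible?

Ignoring the caps, the number of non-negative solutions to x_1+…+x_4 = 11 is C(14,3) = 364.
Subtract solutions that violate a single cap (substitute x_i' = x_i − (cap_i+1)): x_1 ≥ 4 gives C(10,3) = 120; x_2 ≥ 9 gives C(5,3) = 10; x_3 ≥ 8 gives C(6,3) = 20; x_4 ≥ 9 gives C(5,3) = 10. Together 160.
No two caps can be exceeded simultaneously, so the pair terms are all 0.
By inclusion–exclusion the count is 364 − 160 + 0 = 204.

204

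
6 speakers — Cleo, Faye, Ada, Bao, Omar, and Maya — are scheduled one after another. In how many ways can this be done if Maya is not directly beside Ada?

Of the 6! = 720 arrangements, those with Maya and Ada adjacent number 2 × 5! = 240 (treat the pair as a block with 2 internal orders).
Complementary counting: 720 − 240 = 480.

480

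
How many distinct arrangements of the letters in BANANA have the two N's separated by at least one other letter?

Total arrangements of BANANA: 6!/(3!·2!) = 60.
If the two N's are adjacent, glue them into one block, leaving 5 items to arrange: (5)!/(3!) = 20 ways.
Subtracting, 60 − 20 = 40 arrangements keep the N's apart.

40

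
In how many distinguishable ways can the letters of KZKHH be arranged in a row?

30

Letter multiplicities in KZKHH: H×2, K×2, Z×1.
So there are 5! / (2!·2!) = 30 distinguishable arrangements.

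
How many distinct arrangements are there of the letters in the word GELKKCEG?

5040

The 8 letters of GELKKCEG have repeats: E appearing twice, G appearing twice, and K appearing twice.
So there are 8! / (2!·2!·2!) = 5040 distinguishable arrangements.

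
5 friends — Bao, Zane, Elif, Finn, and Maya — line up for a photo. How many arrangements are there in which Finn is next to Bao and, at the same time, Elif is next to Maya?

Treat {Finn,Bao} as one block (2 orders) and {Elif,Maya} as another (2 orders).
That leaves 3 units to arrange: 2 × 2 × 3! = 4 × 6 = 24.

24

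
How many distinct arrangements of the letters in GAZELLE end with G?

Fix G in the last position and arrange the remaining 6 letters.
Those 6 letters have E appearing twice and L appearing twice, giving (6)!/(2!·2!) = 180.

180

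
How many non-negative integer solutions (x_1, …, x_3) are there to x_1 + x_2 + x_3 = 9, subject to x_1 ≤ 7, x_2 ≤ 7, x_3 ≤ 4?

34

Ignoring the caps, the number of non-negative solutions to x_1+…+x_3 = 9 is C(11,2) = 55.
Subtract solutions that violate a single cap (substitute x_i' = x_i − (cap_i+1)): x_1 ≥ 8 gives C(3,2) = 3; x_2 ≥ 8 gives C(3,2) = 3; x_3 ≥ 5 gives C(6,2) = 15. Together 21.
No two caps can be exceeded simultaneously, so the pair terms are all 0.
By inclusion–exclusion the count is 55 − 21 + 0 = 34.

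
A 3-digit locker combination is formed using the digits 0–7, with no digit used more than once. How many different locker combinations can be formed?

336

Choose and order 3 of the 8 symbols: the first digit has 8 options, the next 7, then 6.
8 × 7 × 6 = 336.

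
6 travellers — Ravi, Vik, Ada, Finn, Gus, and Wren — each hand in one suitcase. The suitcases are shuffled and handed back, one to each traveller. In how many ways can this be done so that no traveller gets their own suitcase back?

This is the derangement count D_6: permutations of 6 items with no fixed point.
By inclusion–exclusion this is Σ_{j=0}^{6} (−1)^j C(6,j)·(6−j)!.
Computing: 720 − 720 + 360 − 120 + 30 − 6 + 1 = 265.

265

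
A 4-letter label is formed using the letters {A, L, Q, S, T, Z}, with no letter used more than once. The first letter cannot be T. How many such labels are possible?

300

The first letter has 6−1 = 5 choices (anything except T).
The remaining 3 letters are filled from the other 5 symbols without repetition: 5 × 4 × 3 = 60.
Total: 5 × 60 = 300.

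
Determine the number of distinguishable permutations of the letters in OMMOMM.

Letter multiplicities in OMMOMM: M×4, O×2.
The number of distinct arrangements is 6!/(4!·2!) = 720/48 = 15.

15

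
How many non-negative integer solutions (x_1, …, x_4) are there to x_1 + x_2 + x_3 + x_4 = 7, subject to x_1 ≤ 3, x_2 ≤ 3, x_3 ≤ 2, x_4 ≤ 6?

46

By stars and bars, unrestricted non-negative solutions to x_1+…+x_4 = 7 number C(7+3,3) = 120.
Subtract solutions that violate a single cap (substitute x_i' = x_i − (cap_i+1)): x_1 ≥ 4 gives C(6,3) = 20; x_2 ≥ 4 gives C(6,3) = 20; x_3 ≥ 3 gives C(7,3) = 35; x_4 ≥ 7 gives C(3,3) = 1. Together 76.
Add back pairs where two caps are both exceeded: 0 + 1 + 0 + 1 + 0 + 0 = 2.
By inclusion–exclusion the count is 120 − 76 + 2 = 46.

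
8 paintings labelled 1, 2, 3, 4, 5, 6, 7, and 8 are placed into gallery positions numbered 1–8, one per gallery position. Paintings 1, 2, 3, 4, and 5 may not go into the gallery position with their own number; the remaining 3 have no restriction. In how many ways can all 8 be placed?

21234

Let Aᵢ (for 1 ≤ i ≤ 5) be the placements that put painting i in its forbidden gallery position. Any j of these fix j positions, leaving (8−j)! ways to fill the rest, and there are C(5,j) ways to pick which j.
By inclusion–exclusion, the number of valid placements is Σ_{j=0}^{5} (−1)^j C(5,j)·(8−j)!.
Computing: 40320 − 25200 + 7200 − 1200 + 120 − 6 = 21234.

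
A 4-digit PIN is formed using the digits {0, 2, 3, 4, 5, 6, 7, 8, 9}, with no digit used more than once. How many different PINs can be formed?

3024

With no repetition, fill the 4 digits in order: 9 choices, then 8, down to 6.
That product is 9 × 8 × 7 × 6 = 3024.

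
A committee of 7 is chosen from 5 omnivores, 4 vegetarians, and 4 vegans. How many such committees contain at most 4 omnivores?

Split by how many omnivores are chosen (0 through 4).
Sum: C(5,0)·C(8,7) + C(5,1)·C(8,6) + C(5,2)·C(8,5) + C(5,3)·C(8,4) + C(5,4)·C(8,3) = 8 + 140 + 560 + 700 + 280 = 1688.

1688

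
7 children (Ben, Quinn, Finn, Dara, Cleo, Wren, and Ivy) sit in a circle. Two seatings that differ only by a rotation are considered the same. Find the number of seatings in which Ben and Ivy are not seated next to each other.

All circular seatings of 7 people number (6)! = 720.
Those with Ben next to Ivy: fuse the pair into one unit and seat 6 units around a circle — 2·(5)! = 240.
Subtracting, 720 − 240 = 480.

480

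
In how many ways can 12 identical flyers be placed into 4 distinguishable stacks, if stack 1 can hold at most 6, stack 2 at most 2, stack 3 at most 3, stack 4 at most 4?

19

By stars and bars, unrestricted non-negative solutions to x_1+…+x_4 = 12 number C(12+3,3) = 455.
Subtract solutions that violate a single cap (substitute x_i' = x_i − (cap_i+1)): x_1 ≥ 7 gives C(8,3) = 56; x_2 ≥ 3 gives C(12,3) = 220; x_3 ≥ 4 gives C(11,3) = 165; x_4 ≥ 5 gives C(10,3) = 120. Together 561.
Add back pairs where two caps are both exceeded: 10 + 4 + 1 + 56 + 35 + 20 = 126.
Subtract triples: 0 + 0 + 0 + 1 = 1.
By inclusion–exclusion the count is 455 − 561 + 126 − 1 = 19.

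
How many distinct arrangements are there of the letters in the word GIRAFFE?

Letter multiplicities in GIRAFFE: A×1, E×1, F×2, G×1, I×1, R×1.
The number of distinct arrangements is 7!/(2!) = 5040/2 = 2520.

2520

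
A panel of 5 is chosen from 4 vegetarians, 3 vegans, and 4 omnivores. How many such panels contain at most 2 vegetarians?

Split by how many vegetarians are chosen (0 through 2).
Sum: C(4,0)·C(7,5) + C(4,1)·C(7,4) + C(4,2)·C(7,3) = 21 + 140 + 210 = 371.

371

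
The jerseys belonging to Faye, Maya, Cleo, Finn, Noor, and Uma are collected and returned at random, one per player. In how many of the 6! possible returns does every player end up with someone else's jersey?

Count assignments avoiding every fixed point. For any j of the 6 players fixed to their old jersey, the other 6−j can be arranged in (6−j)! ways.
By inclusion–exclusion this is Σ_{j=0}^{6} (−1)^j C(6,j)·(6−j)!.
Computing: 720 − 720 + 360 − 120 + 30 − 6 + 1 = 265.

265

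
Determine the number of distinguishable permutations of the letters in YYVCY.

The 5 letters of YYVCY have repeats: Y appearing 3 times.
So there are 5! / (3!) = 20 distinguishable arrangements.

20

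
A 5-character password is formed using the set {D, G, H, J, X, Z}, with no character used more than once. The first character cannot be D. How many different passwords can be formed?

600

The first character has 6−1 = 5 choices (anything except D).
The remaining 4 characters are filled from the other 5 symbols without repetition: 5 × 4 × 3 × 2 = 120.
Total: 5 × 120 = 600.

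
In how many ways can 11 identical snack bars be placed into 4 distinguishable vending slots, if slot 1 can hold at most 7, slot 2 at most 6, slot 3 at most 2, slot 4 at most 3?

65

Without the upper bounds there are C(14,3) = 364 ways to split 11 among 4 vending slots.
Subtract solutions that violate a single cap (substitute x_i' = x_i − (cap_i+1)): x_1 ≥ 8 gives C(6,3) = 20; x_2 ≥ 7 gives C(7,3) = 35; x_3 ≥ 3 gives C(11,3) = 165; x_4 ≥ 4 gives C(10,3) = 120. Together 340.
Add back pairs where two caps are both exceeded: 0 + 1 + 0 + 4 + 1 + 35 = 41.
By inclusion–exclusion the count is 364 − 340 + 41 = 65.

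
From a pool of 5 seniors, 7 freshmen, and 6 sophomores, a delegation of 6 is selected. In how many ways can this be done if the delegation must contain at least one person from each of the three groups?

Unrestricted: C(18,6) = 18564 ways to pick any 6 of the 18.
Subtract selections that omit an entire group: no seniors → C(13,6) = 1716; no freshmen → C(11,6) = 462; no sophomores → C(12,6) = 924.
Add back selections omitting two groups (i.e. drawn from a single group): C(5,6) + C(7,6) + C(6,6) = 8.
By inclusion–exclusion: 18564 − 3102 + 8 = 15470.

15470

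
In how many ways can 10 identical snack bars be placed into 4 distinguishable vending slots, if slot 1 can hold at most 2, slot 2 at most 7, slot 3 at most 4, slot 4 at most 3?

50

Ignoring the caps, the number of non-negative solutions to x_1+…+x_4 = 10 is C(13,3) = 286.
Subtract solutions that violate a single cap (substitute x_i' = x_i − (cap_i+1)): x_1 ≥ 3 gives C(10,3) = 120; x_2 ≥ 8 gives C(5,3) = 10; x_3 ≥ 5 gives C(8,3) = 56; x_4 ≥ 4 gives C(9,3) = 84. Together 270.
Add back pairs where two caps are both exceeded: 0 + 10 + 20 + 0 + 0 + 4 = 34.
By inclusion–exclusion the count is 286 − 270 + 34 = 50.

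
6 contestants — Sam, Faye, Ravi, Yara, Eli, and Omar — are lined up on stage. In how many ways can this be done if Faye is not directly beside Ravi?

480

Of the 6! = 720 arrangements, those with Faye and Ravi adjacent number 2 × 5! = 240 (treat the pair as a block with 2 internal orders).
So 720 − 240 = 480 arrangements keep them apart.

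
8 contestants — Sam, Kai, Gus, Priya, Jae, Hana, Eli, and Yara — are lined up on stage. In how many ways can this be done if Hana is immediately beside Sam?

Place the 6 others and the Hana-Sam pair as 7 objects in a line; the pair has 2 internal arrangements.
So the count is 2·(7)! = 10080.

10080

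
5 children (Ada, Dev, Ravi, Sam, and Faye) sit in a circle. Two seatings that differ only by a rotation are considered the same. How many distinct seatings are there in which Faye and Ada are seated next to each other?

Treat {Faye, Ada} as one unit (2 internal orders) and seat the resulting 4 units around the table: (3)! circular arrangements.
So 2 × (3)! = 2 × 6 = 12.

12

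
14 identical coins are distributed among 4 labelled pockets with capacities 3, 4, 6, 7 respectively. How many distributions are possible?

Ignoring the caps, the number of non-negative solutions to x_1+…+x_4 = 14 is C(17,3) = 680.
Subtract solutions that violate a single cap (substitute x_i' = x_i − (cap_i+1)): x_1 ≥ 4 gives C(13,3) = 286; x_2 ≥ 5 gives C(12,3) = 220; x_3 ≥ 7 gives C(10,3) = 120; x_4 ≥ 8 gives C(9,3) = 84. Together 710.
Add back pairs where two caps are both exceeded: 56 + 20 + 10 + 10 + 4 + 0 = 100.
By inclusion–exclusion the count is 680 − 710 + 100 = 70.

70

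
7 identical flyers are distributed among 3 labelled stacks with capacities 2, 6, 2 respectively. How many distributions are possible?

Ignoring the caps, the number of non-negative solutions to x_1+…+x_3 = 7 is C(9,2) = 36.
Subtract solutions that violate a single cap (substitute x_i' = x_i − (cap_i+1)): x_1 ≥ 3 gives C(6,2) = 15; x_2 ≥ 7 gives C(2,2) = 1; x_3 ≥ 3 gives C(6,2) = 15. Together 31.
Add back pairs where two caps are both exceeded: 0 + 3 + 0 = 3.
By inclusion–exclusion the count is 36 − 31 + 3 = 8.

8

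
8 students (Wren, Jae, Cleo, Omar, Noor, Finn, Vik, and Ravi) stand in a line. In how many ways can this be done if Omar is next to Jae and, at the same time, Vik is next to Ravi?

Treat {Omar,Jae} as one block (2 orders) and {Vik,Ravi} as another (2 orders).
That leaves 6 units to arrange: 2 × 2 × 6! = 4 × 720 = 2880.

2880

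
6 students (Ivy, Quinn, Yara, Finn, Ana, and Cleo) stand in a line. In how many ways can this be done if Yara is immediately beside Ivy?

Place the 4 others and the Yara-Ivy pair as 5 objects in a line; the pair has 2 internal arrangements.
That gives 2 × 5! = 2 × 120 = 240.

240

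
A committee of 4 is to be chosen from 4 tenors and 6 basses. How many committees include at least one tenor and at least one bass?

194

Unrestricted: C(10,4) = 210 ways to pick any 4 of the 10.
Selections missing a whole group: no tenors → C(6,4) = 15; no basses → C(4,4) = 1.
Both groups omitted at once is impossible, so 210 − 16 = 194.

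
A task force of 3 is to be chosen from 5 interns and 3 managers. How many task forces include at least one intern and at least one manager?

45

Total 3-person selections from all 8: C(8,3) = 56.
Subtract selections that omit an entire group: no interns → C(3,3) = 1; no managers → C(5,3) = 10.
Both groups omitted at once is impossible, so 56 − 11 = 45.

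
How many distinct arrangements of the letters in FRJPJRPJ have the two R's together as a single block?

420

Treat the 2 copies of R as a single block. The multiset to arrange is then {RR, F, J, J, J, P, P}, 7 items in all.
That gives (7)!/(3!·2!) = 420 arrangements.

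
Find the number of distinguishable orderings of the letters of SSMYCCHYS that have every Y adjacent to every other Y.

3360

Treat the 2 copies of Y as a single block. The multiset to arrange is then {YY, C, C, H, M, S, S, S}, 8 items in all.
That gives (8)!/(3!·2!) = 3360 arrangements.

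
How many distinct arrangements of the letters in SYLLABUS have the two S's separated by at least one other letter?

7560

There are 8!/(2!·2!) = 10080 arrangements of SYLLABUS in total.
If the two S's are adjacent, glue them into one block, leaving 7 items to arrange: (7)!/(2!) = 2520 ways.
Hence 10080 − 2520 = 7560.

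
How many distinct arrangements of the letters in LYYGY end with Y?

12

Fix Y in the last position and arrange the remaining 4 letters.
Those 4 letters have Y appearing twice, giving (4)!/(2!) = 12.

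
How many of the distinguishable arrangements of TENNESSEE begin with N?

840

Fix N in the first position and arrange the remaining 8 letters.
Those 8 letters have E appearing 4 times and S appearing twice, giving (8)!/(4!·2!) = 840.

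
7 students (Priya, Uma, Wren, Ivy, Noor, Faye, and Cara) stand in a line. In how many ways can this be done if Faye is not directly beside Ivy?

Of the 7! = 5040 arrangements, those with Faye and Ivy adjacent number 2 × 6! = 1440 (treat the pair as a block with 2 internal orders).
So 5040 − 1440 = 3600 arrangements keep them apart.

3600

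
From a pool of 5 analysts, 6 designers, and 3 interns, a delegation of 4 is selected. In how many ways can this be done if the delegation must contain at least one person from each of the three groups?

495

With no constraint there are C(14,4) = 1001 possible selections.
Selections missing a whole group: no analysts → C(9,4) = 126; no designers → C(8,4) = 70; no interns → C(11,4) = 330.
Add back selections omitting two groups (i.e. drawn from a single group): C(5,4) + C(6,4) + C(3,4) = 20.
By inclusion–exclusion: 1001 − 526 + 20 = 495.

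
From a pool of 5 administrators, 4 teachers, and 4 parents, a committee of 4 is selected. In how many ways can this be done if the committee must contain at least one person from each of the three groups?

400

Unrestricted: C(13,4) = 715 ways to pick any 4 of the 13.
Subtract selections that omit an entire group: no administrators → C(8,4) = 70; no teachers → C(9,4) = 126; no parents → C(9,4) = 126.
Add back selections omitting two groups (i.e. drawn from a single group): C(5,4) + C(4,4) + C(4,4) = 7.
By inclusion–exclusion: 715 − 322 + 7 = 400.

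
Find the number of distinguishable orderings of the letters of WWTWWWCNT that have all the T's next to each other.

336

Treat the 2 copies of T as a single block. The multiset to arrange is then {TT, C, N, W, W, W, W, W}, 8 items in all.
That gives (8)!/(5!) = 336 arrangements.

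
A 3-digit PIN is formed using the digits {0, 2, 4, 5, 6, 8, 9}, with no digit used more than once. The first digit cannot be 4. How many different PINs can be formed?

180

The first digit has 7−1 = 6 choices (anything except 4).
The remaining 2 digits are filled from the other 6 symbols without repetition: 6 × 5 = 30.
Total: 6 × 30 = 180.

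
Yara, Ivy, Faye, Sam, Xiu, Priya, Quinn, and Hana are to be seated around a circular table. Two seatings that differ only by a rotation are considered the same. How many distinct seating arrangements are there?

5040

Around a circle, 8 distinct people have 8!/8 = (7)! = 5040 rotationally distinct seatings.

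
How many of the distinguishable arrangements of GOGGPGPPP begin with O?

70

With the first slot taken by O, it remains to arrange the other 8 letters (GGGPGPPP).
Those 8 letters have G appearing 4 times and P appearing 4 times, giving (8)!/(4!·4!) = 70.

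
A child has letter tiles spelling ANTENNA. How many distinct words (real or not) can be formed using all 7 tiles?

420

ANTENNA has 7 letters with A appearing twice and N appearing 3 times.
Dividing 7! = 5040 by 3!·2! = 12 for the repeated letters gives 420.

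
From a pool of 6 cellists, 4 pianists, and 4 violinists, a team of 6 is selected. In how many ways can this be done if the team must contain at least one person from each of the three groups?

2556

Total 6-person selections from all 14: C(14,6) = 3003.
Selections missing a whole group: no cellists → C(8,6) = 28; no pianists → C(10,6) = 210; no violinists → C(10,6) = 210.
Add back selections omitting two groups (i.e. drawn from a single group): C(6,6) + C(4,6) + C(4,6) = 1.
By inclusion–exclusion: 3003 − 448 + 1 = 2556.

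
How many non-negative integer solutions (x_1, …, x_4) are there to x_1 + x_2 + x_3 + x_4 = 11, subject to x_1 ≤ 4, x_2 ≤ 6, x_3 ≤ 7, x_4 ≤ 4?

145

By stars and bars, unrestricted non-negative solutions to x_1+…+x_4 = 11 number C(11+3,3) = 364.
Subtract solutions that violate a single cap (substitute x_i' = x_i − (cap_i+1)): x_1 ≥ 5 gives C(9,3) = 84; x_2 ≥ 7 gives C(7,3) = 35; x_3 ≥ 8 gives C(6,3) = 20; x_4 ≥ 5 gives C(9,3) = 84. Together 223.
Add back pairs where two caps are both exceeded: 0 + 0 + 4 + 0 + 0 + 0 = 4.
By inclusion–exclusion the count is 364 − 223 + 4 = 145.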